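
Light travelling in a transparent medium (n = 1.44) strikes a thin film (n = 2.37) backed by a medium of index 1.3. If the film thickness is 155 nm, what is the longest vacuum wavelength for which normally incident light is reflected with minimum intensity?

Top surface (1.44 → 2.37): reflection off a higher-index medium gives a half-wave phase shift.
Ray reflecting at the bottom interface goes from n = 2.37 toward n = 1.3: no phase shift.
Exactly one π shift → a net half-wave offset.
For weak reflection here: 2 n t = m λ.
λ = 2 n t / m. The longest wavelength is m = 1: λ = 2 × 2.37 × 155 / 1.00 = 735 nm.

735 nm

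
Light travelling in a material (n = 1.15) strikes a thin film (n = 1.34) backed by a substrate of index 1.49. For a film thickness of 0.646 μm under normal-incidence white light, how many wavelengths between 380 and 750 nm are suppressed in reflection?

Top surface (1.15 → 1.34): reflection off a higher-index medium gives a half-wave phase shift.
Ray reflecting at the bottom interface goes from n = 1.34 toward n = 1.49: a half-wave phase shift.
The two reflections carry the same phase change, so no net offset.
For minimum reflection here: 2 n t = (m + ½) λ.
λ = 2 n t / (m + ½) = 1731 / (m + ½) nm.
m=1: 1154 nm (IR); m=2: 693 nm (visible); m=3: 495 nm (visible); m=4: 385 nm (visible); m=5: 315 nm (UV).

3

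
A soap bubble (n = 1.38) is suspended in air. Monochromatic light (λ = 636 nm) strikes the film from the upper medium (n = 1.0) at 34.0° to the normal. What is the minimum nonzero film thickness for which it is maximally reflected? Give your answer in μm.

At the upper boundary (n = 1.0 to n = 1.38) the reflected ray undergoes a half-wave phase shift.
Bottom surface (1.38 → 1.0): reflection off a lower-index medium gives no phase shift.
Exactly one π shift → a net half-wave offset.
So the condition for constructive reflection is 2 n t cos θ_r = (m + ½) λ.
Snell's law: 1.0 sin 34.0° = 1.38 sin θ_r → sin θ_r = 0.405, cos θ_r = 0.914.
Minimum at m = 0: t = λ / (4 n cos θ_r) = 636 / (4 × 1.38 × 0.914) = 126 nm.

0.126 μm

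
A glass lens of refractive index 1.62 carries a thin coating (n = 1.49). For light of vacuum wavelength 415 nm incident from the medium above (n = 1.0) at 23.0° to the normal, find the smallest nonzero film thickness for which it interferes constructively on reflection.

At the upper boundary (n = 1.0 to n = 1.49) the reflected ray undergoes a half-wave phase shift.
At the lower boundary (n = 1.49 to n = 1.62) the reflected ray undergoes a half-wave phase shift.
Net: no relative phase inversion (both shifts match).
So the condition for constructive reflection is 2 n t cos θ_r = m λ.
Snell's law: 1.0 sin 23.0° = 1.49 sin θ_r → sin θ_r = 0.262, cos θ_r = 0.965.
Minimum nonzero at m = 1: t = λ / (2 n cos θ_r) = 415 / (2 × 1.49 × 0.965) = 144 nm.

144 nm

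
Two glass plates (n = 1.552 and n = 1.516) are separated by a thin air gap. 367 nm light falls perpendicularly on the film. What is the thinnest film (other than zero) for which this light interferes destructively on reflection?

184 nm

Top surface (1.552 → 1.0): reflection off a lower-index medium gives no phase shift.
Ray reflecting at the bottom interface goes from n = 1.0 toward n = 1.516: a half-wave phase shift.
The two reflections differ by half a wavelength.
For weak reflection here: 2 n t = m λ.
Minimum nonzero at m = 1: t = λ / (2 n) = 367 / (2 × 1.0) = 184 nm.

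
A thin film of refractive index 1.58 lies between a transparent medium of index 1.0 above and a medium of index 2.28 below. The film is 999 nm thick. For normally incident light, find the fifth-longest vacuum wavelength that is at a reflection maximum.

631 nm

Top surface (1.0 → 1.58): reflection off a higher-index medium gives a half-wave phase shift.
Ray reflecting at the bottom interface goes from n = 1.58 toward n = 2.28: a half-wave phase shift.
Net: no relative phase inversion (both shifts match).
With no net inversion, constructive interference in reflection requires 2 n t = m λ.
λ = 2 n t / m. The fifth-longest wavelength is m = 5: λ = 2 × 1.58 × 999 / 5.00 = 631 nm.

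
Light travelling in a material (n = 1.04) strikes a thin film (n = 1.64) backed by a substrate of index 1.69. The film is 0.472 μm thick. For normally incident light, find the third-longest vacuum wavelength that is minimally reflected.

619 nm

Ray reflecting at the top interface goes from n = 1.04 toward n = 1.64: a half-wave phase shift.
Ray reflecting at the bottom interface goes from n = 1.64 toward n = 1.69: a half-wave phase shift.
Zero or two π shifts → no net half-wave offset.
With no net inversion, destructive interference in reflection requires 2 n t = (m + ½) λ.
λ = 2 n t / (m + ½). The third-longest wavelength is m = 2: λ = 2 × 1.64 × 472 / 2.50 = 619 nm.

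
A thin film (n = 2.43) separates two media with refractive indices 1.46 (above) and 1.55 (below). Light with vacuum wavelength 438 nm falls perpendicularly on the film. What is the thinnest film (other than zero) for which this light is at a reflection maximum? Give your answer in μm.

0.0451 μm

Ray reflecting at the top interface goes from n = 1.46 toward n = 2.43: a half-wave phase shift.
At the lower boundary (n = 2.43 to n = 1.55) the reflected ray undergoes no phase shift.
Net: one phase inversion between the two reflected rays.
With one net inversion, constructive interference in reflection requires 2 n t = (m + ½) λ.
Minimum at m = 0: t = λ / (4 n) = 438 / (4 × 2.43) = 45.1 nm.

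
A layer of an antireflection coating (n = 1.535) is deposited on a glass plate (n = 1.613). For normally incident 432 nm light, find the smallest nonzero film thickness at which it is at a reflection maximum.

At the upper boundary (n = 1.0 to n = 1.535) the reflected ray undergoes a half-wave phase shift.
Bottom surface (1.535 → 1.613): reflection off a higher-index medium gives a half-wave phase shift.
Zero or two π shifts → no net half-wave offset.
With no net inversion, constructive interference in reflection requires 2 n t = m λ.
Minimum nonzero at m = 1: t = λ / (2 n) = 432 / (2 × 1.535) = 141 nm.

141 nm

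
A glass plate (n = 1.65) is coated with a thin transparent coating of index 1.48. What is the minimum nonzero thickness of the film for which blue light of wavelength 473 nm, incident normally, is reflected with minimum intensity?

79.9 nm

Ray reflecting at the top interface goes from n = 1.0 toward n = 1.48: a half-wave phase shift.
At the lower boundary (n = 1.48 to n = 1.65) the reflected ray undergoes a half-wave phase shift.
Zero or two π shifts → no net half-wave offset.
With no net inversion, destructive interference in reflection requires 2 n t = (m + ½) λ.
Minimum at m = 0: t = λ / (4 n) = 473 / (4 × 1.48) = 79.9 nm.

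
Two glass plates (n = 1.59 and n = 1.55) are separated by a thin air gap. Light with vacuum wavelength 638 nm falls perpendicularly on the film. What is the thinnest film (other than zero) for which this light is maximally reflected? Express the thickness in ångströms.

At the upper boundary (n = 1.59 to n = 1.0) the reflected ray undergoes no phase shift.
Ray reflecting at the bottom interface goes from n = 1.0 toward n = 1.55: a half-wave phase shift.
Net: one phase inversion between the two reflected rays.
With one net inversion, constructive interference in reflection requires 2 n t = (m + ½) λ.
Minimum at m = 0: t = λ / (4 n) = 638 / (4 × 1.0) = 160 nm.

1595 Å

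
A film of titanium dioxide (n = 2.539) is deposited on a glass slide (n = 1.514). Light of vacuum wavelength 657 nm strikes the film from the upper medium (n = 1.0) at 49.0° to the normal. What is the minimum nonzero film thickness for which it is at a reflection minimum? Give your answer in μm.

0.136 μm

At the upper boundary (n = 1.0 to n = 2.539) the reflected ray undergoes a half-wave phase shift.
Bottom surface (2.539 → 1.514): reflection off a lower-index medium gives no phase shift.
The two reflections differ by half a wavelength.
So the condition for destructive reflection is 2 n t cos θ_r = m λ.
Snell's law: 1.0 sin 49.0° = 2.539 sin θ_r → sin θ_r = 0.297, cos θ_r = 0.955.
Minimum nonzero at m = 1: t = λ / (2 n cos θ_r) = 657 / (2 × 2.539 × 0.955) = 136 nm.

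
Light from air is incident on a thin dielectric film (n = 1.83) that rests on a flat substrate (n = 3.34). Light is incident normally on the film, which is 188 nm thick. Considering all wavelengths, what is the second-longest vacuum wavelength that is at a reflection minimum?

At the upper boundary (n = 1.0 to n = 1.83) the reflected ray undergoes a half-wave phase shift.
Bottom surface (1.83 → 3.34): reflection off a higher-index medium gives a half-wave phase shift.
The two reflections carry the same phase change, so no net offset.
So the condition for destructive reflection is 2 n t = (m + ½) λ.
λ = 2 n t / (m + ½). The second-longest wavelength is m = 1: λ = 2 × 1.83 × 188 / 1.50 = 459 nm.

459 nm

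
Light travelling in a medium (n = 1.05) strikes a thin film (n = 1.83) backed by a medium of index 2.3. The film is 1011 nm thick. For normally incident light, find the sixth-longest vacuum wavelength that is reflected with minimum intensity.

Ray reflecting at the top interface goes from n = 1.05 toward n = 1.83: a half-wave phase shift.
Ray reflecting at the bottom interface goes from n = 1.83 toward n = 2.3: a half-wave phase shift.
Zero or two π shifts → no net half-wave offset.
For minimum reflection here: 2 n t = (m + ½) λ.
λ = 2 n t / (m + ½). The sixth-longest wavelength is m = 5: λ = 2 × 1.83 × 1011 / 5.50 = 673 nm.

673 nm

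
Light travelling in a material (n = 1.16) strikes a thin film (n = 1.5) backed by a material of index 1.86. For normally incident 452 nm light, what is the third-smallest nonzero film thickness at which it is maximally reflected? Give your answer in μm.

Top surface (1.16 → 1.5): reflection off a higher-index medium gives a half-wave phase shift.
At the lower boundary (n = 1.5 to n = 1.86) the reflected ray undergoes a half-wave phase shift.
Zero or two π shifts → no net half-wave offset.
For maximum reflection here: 2 n t = m λ.
The third-smallest nonzero thickness corresponds to m = 3: t = m λ / (2 n) = 3.00 × 452 / (2 × 1.5) = 452 nm.

0.452 μm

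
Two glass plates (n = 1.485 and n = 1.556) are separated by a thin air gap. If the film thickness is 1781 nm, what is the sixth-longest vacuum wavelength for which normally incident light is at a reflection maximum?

At the upper boundary (n = 1.485 to n = 1.0) the reflected ray undergoes no phase shift.
Bottom surface (1.0 → 1.556): reflection off a higher-index medium gives a half-wave phase shift.
The two reflections differ by half a wavelength.
With one net inversion, constructive interference in reflection requires 2 n t = (m + ½) λ.
λ = 2 n t / (m + ½). The sixth-longest wavelength is m = 5: λ = 2 × 1.0 × 1781 / 5.50 = 648 nm.

648 nm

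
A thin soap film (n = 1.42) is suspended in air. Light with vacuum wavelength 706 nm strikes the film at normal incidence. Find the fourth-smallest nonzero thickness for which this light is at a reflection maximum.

870 nm

At the upper boundary (n = 1.0 to n = 1.42) the reflected ray undergoes a half-wave phase shift.
Ray reflecting at the bottom interface goes from n = 1.42 toward n = 1.0: no phase shift.
Exactly one π shift → a net half-wave offset.
For maximum reflection here: 2 n t = (m + ½) λ.
The fourth-smallest nonzero thickness corresponds to m = 3: t = (m + ½) λ / (2 n) = 3.50 × 706 / (2 × 1.42) = 870 nm.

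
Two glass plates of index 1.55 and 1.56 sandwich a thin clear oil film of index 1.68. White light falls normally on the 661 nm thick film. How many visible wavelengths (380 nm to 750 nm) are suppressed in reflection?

At the upper boundary (n = 1.55 to n = 1.68) the reflected ray undergoes a half-wave phase shift.
Ray reflecting at the bottom interface goes from n = 1.68 toward n = 1.56: no phase shift.
Net: one phase inversion between the two reflected rays.
For dark reflection here: 2 n t = m λ.
λ = 2 n t / m = 2221 / m nm.
m=2: 1110 nm (IR); m=3: 740 nm (visible); m=4: 555 nm (visible); m=5: 444 nm (visible); m=6: 370 nm (UV).

3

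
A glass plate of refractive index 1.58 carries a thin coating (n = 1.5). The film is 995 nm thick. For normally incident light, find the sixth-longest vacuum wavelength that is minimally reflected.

543 nm

At the upper boundary (n = 1.0 to n = 1.5) the reflected ray undergoes a half-wave phase shift.
Ray reflecting at the bottom interface goes from n = 1.5 toward n = 1.58: a half-wave phase shift.
Zero or two π shifts → no net half-wave offset.
For weak reflection here: 2 n t = (m + ½) λ.
λ = 2 n t / (m + ½). The sixth-longest wavelength is m = 5: λ = 2 × 1.5 × 995 / 5.50 = 543 nm.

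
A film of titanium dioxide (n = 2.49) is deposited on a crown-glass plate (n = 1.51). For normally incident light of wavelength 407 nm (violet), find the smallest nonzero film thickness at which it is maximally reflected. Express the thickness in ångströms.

409 Å

Ray reflecting at the top interface goes from n = 1.0 toward n = 2.49: a half-wave phase shift.
At the lower boundary (n = 2.49 to n = 1.51) the reflected ray undergoes no phase shift.
The two reflections differ by half a wavelength.
For maximum reflection here: 2 n t = (m + ½) λ.
Minimum at m = 0: t = λ / (4 n) = 407 / (4 × 2.49) = 40.9 nm.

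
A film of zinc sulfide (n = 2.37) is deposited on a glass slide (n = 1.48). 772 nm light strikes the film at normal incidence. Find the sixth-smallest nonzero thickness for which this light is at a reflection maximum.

896 nm

At the upper boundary (n = 1.0 to n = 2.37) the reflected ray undergoes a half-wave phase shift.
Bottom surface (2.37 → 1.48): reflection off a lower-index medium gives no phase shift.
Exactly one π shift → a net half-wave offset.
So the condition for constructive reflection is 2 n t = (m + ½) λ.
The sixth-smallest nonzero thickness corresponds to m = 5: t = (m + ½) λ / (2 n) = 5.50 × 772 / (2 × 2.37) = 896 nm.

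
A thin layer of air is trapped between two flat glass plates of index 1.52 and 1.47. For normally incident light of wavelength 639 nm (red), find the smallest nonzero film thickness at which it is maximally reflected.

160 nm

At the upper boundary (n = 1.52 to n = 1.0) the reflected ray undergoes no phase shift.
Bottom surface (1.0 → 1.47): reflection off a higher-index medium gives a half-wave phase shift.
The two reflections differ by half a wavelength.
So the condition for constructive reflection is 2 n t = (m + ½) λ.
Minimum at m = 0: t = λ / (4 n) = 639 / (4 × 1.0) = 160 nm.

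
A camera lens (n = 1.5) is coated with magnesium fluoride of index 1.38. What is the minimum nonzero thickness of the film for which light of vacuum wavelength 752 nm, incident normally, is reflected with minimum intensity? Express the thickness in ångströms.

1362 Å

Top surface (1.0 → 1.38): reflection off a higher-index medium gives a half-wave phase shift.
Bottom surface (1.38 → 1.5): reflection off a higher-index medium gives a half-wave phase shift.
Zero or two π shifts → no net half-wave offset.
For dark reflection here: 2 n t = (m + ½) λ.
Minimum at m = 0: t = λ / (4 n) = 752 / (4 × 1.38) = 136 nm.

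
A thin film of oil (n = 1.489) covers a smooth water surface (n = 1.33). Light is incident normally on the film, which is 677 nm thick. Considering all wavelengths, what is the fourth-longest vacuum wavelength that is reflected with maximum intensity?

576 nm

At the upper boundary (n = 1.0 to n = 1.489) the reflected ray undergoes a half-wave phase shift.
Bottom surface (1.489 → 1.33): reflection off a lower-index medium gives no phase shift.
The two reflections differ by half a wavelength.
With one net inversion, constructive interference in reflection requires 2 n t = (m + ½) λ.
λ = 2 n t / (m + ½). The fourth-longest wavelength is m = 3: λ = 2 × 1.489 × 677 / 3.50 = 576 nm.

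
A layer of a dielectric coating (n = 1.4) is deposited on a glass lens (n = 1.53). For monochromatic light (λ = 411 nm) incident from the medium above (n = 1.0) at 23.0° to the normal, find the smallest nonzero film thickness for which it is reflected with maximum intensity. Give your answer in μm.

0.153 μm

Top surface (1.0 → 1.4): reflection off a higher-index medium gives a half-wave phase shift.
At the lower boundary (n = 1.4 to n = 1.53) the reflected ray undergoes a half-wave phase shift.
Zero or two π shifts → no net half-wave offset.
For bright reflection here: 2 n t cos θ_r = m λ.
Snell's law: 1.0 sin 23.0° = 1.4 sin θ_r → sin θ_r = 0.279, cos θ_r = 0.960.
Minimum nonzero at m = 1: t = λ / (2 n cos θ_r) = 411 / (2 × 1.4 × 0.960) = 153 nm.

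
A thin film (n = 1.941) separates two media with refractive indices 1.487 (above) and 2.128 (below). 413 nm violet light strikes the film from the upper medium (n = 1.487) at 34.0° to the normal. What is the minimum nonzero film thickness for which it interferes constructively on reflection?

At the upper boundary (n = 1.487 to n = 1.941) the reflected ray undergoes a half-wave phase shift.
Ray reflecting at the bottom interface goes from n = 1.941 toward n = 2.128: a half-wave phase shift.
The two reflections carry the same phase change, so no net offset.
For strong reflection here: 2 n t cos θ_r = m λ.
Snell's law: 1.487 sin 34.0° = 1.941 sin θ_r → sin θ_r = 0.428, cos θ_r = 0.904.
Minimum nonzero at m = 1: t = λ / (2 n cos θ_r) = 413 / (2 × 1.941 × 0.904) = 118 nm.

118 nm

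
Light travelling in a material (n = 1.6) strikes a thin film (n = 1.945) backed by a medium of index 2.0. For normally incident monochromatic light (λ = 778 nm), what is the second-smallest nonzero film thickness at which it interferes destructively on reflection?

300 nm

Top surface (1.6 → 1.945): reflection off a higher-index medium gives a half-wave phase shift.
Bottom surface (1.945 → 2.0): reflection off a higher-index medium gives a half-wave phase shift.
Net: no relative phase inversion (both shifts match).
So the condition for destructive reflection is 2 n t = (m + ½) λ.
The second-smallest nonzero thickness corresponds to m = 1: t = (m + ½) λ / (2 n) = 1.50 × 778 / (2 × 1.945) = 300 nm.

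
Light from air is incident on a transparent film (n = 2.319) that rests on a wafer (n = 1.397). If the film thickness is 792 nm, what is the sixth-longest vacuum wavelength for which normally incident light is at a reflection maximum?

Ray reflecting at the top interface goes from n = 1.0 toward n = 2.319: a half-wave phase shift.
Ray reflecting at the bottom interface goes from n = 2.319 toward n = 1.397: no phase shift.
Exactly one π shift → a net half-wave offset.
So the condition for constructive reflection is 2 n t = (m + ½) λ.
λ = 2 n t / (m + ½). The sixth-longest wavelength is m = 5: λ = 2 × 2.319 × 792 / 5.50 = 668 nm.

668 nm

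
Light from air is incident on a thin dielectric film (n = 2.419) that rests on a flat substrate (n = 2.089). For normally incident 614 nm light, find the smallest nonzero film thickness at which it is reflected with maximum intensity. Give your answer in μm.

Ray reflecting at the top interface goes from n = 1.0 toward n = 2.419: a half-wave phase shift.
Ray reflecting at the bottom interface goes from n = 2.419 toward n = 2.089: no phase shift.
Exactly one π shift → a net half-wave offset.
With one net inversion, constructive interference in reflection requires 2 n t = (m + ½) λ.
Minimum at m = 0: t = λ / (4 n) = 614 / (4 × 2.419) = 63.5 nm.

0.0635 μm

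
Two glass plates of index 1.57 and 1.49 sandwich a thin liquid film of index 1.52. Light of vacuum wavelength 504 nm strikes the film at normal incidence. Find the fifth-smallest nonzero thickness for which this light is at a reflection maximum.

829 nm

Top surface (1.57 → 1.52): reflection off a lower-index medium gives no phase shift.
Ray reflecting at the bottom interface goes from n = 1.52 toward n = 1.49: no phase shift.
Net: no relative phase inversion (both shifts match).
So the condition for constructive reflection is 2 n t = m λ.
The fifth-smallest nonzero thickness corresponds to m = 5: t = m λ / (2 n) = 5.00 × 504 / (2 × 1.52) = 829 nm.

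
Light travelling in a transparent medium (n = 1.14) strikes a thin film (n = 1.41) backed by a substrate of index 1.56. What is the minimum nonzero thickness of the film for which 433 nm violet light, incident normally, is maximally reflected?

154 nm

At the upper boundary (n = 1.14 to n = 1.41) the reflected ray undergoes a half-wave phase shift.
Bottom surface (1.41 → 1.56): reflection off a higher-index medium gives a half-wave phase shift.
The two reflections carry the same phase change, so no net offset.
With no net inversion, constructive interference in reflection requires 2 n t = m λ.
Minimum nonzero at m = 1: t = λ / (2 n) = 433 / (2 × 1.41) = 154 nm.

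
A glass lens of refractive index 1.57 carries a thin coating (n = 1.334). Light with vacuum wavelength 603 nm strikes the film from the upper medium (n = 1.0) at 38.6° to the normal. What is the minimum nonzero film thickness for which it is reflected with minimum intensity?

At the upper boundary (n = 1.0 to n = 1.334) the reflected ray undergoes a half-wave phase shift.
Ray reflecting at the bottom interface goes from n = 1.334 toward n = 1.57: a half-wave phase shift.
Net: no relative phase inversion (both shifts match).
So the condition for destructive reflection is 2 n t cos θ_r = (m + ½) λ.
Snell's law: 1.0 sin 38.6° = 1.334 sin θ_r → sin θ_r = 0.468, cos θ_r = 0.884.
Minimum at m = 0: t = λ / (4 n cos θ_r) = 603 / (4 × 1.334 × 0.884) = 128 nm.

128 nm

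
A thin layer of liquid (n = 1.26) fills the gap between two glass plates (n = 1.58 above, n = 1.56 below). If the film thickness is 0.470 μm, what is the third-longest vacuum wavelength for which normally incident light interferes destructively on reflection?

Top surface (1.58 → 1.26): reflection off a lower-index medium gives no phase shift.
Ray reflecting at the bottom interface goes from n = 1.26 toward n = 1.56: a half-wave phase shift.
Exactly one π shift → a net half-wave offset.
With one net inversion, destructive interference in reflection requires 2 n t = m λ.
λ = 2 n t / m. The third-longest wavelength is m = 3: λ = 2 × 1.26 × 470 / 3.00 = 395 nm.

395 nm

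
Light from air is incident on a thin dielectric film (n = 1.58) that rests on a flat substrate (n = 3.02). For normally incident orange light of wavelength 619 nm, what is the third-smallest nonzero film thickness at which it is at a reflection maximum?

Ray reflecting at the top interface goes from n = 1.0 toward n = 1.58: a half-wave phase shift.
Bottom surface (1.58 → 3.02): reflection off a higher-index medium gives a half-wave phase shift.
Zero or two π shifts → no net half-wave offset.
So the condition for constructive reflection is 2 n t = m λ.
The third-smallest nonzero thickness corresponds to m = 3: t = m λ / (2 n) = 3.00 × 619 / (2 × 1.58) = 588 nm.

588 nm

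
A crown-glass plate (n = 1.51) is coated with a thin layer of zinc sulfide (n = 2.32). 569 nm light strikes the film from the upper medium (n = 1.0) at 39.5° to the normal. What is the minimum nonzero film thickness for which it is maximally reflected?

At the upper boundary (n = 1.0 to n = 2.32) the reflected ray undergoes a half-wave phase shift.
Bottom surface (2.32 → 1.51): reflection off a lower-index medium gives no phase shift.
Net: one phase inversion between the two reflected rays.
With one net inversion, constructive interference in reflection requires 2 n t cos θ_r = (m + ½) λ.
Snell's law: 1.0 sin 39.5° = 2.32 sin θ_r → sin θ_r = 0.274, cos θ_r = 0.962.
Minimum at m = 0: t = λ / (4 n cos θ_r) = 569 / (4 × 2.32 × 0.962) = 63.8 nm.

63.8 nm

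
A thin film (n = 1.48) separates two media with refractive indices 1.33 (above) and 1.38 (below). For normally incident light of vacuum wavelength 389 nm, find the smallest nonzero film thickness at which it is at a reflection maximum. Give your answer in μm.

Top surface (1.33 → 1.48): reflection off a higher-index medium gives a half-wave phase shift.
Ray reflecting at the bottom interface goes from n = 1.48 toward n = 1.38: no phase shift.
The two reflections differ by half a wavelength.
So the condition for constructive reflection is 2 n t = (m + ½) λ.
Minimum at m = 0: t = λ / (4 n) = 389 / (4 × 1.48) = 65.7 nm.

0.0657 μm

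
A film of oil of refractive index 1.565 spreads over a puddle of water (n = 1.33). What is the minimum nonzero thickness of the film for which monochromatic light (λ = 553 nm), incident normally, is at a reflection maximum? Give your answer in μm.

0.0883 μm

At the upper boundary (n = 1.0 to n = 1.565) the reflected ray undergoes a half-wave phase shift.
Bottom surface (1.565 → 1.33): reflection off a lower-index medium gives no phase shift.
Exactly one π shift → a net half-wave offset.
So the condition for constructive reflection is 2 n t = (m + ½) λ.
Minimum at m = 0: t = λ / (4 n) = 553 / (4 × 1.565) = 88.3 nm.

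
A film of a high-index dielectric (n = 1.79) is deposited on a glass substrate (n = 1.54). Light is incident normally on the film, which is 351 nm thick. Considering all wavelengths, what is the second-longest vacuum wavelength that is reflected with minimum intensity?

Ray reflecting at the top interface goes from n = 1.0 toward n = 1.79: a half-wave phase shift.
At the lower boundary (n = 1.79 to n = 1.54) the reflected ray undergoes no phase shift.
Exactly one π shift → a net half-wave offset.
So the condition for destructive reflection is 2 n t = m λ.
λ = 2 n t / m. The second-longest wavelength is m = 2: λ = 2 × 1.79 × 351 / 2.00 = 628 nm.

628 nm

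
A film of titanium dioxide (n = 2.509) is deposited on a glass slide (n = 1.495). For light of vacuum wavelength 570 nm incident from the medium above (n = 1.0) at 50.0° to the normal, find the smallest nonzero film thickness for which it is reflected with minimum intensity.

At the upper boundary (n = 1.0 to n = 2.509) the reflected ray undergoes a half-wave phase shift.
Ray reflecting at the bottom interface goes from n = 2.509 toward n = 1.495: no phase shift.
Net: one phase inversion between the two reflected rays.
For minimum reflection here: 2 n t cos θ_r = m λ.
Snell's law: 1.0 sin 50.0° = 2.509 sin θ_r → sin θ_r = 0.305, cos θ_r = 0.952.
Minimum nonzero at m = 1: t = λ / (2 n cos θ_r) = 570 / (2 × 2.509 × 0.952) = 119 nm.

119 nm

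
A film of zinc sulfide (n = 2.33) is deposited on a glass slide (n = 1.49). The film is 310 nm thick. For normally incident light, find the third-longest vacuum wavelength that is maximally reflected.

Top surface (1.0 → 2.33): reflection off a higher-index medium gives a half-wave phase shift.
Ray reflecting at the bottom interface goes from n = 2.33 toward n = 1.49: no phase shift.
The two reflections differ by half a wavelength.
For maximum reflection here: 2 n t = (m + ½) λ.
λ = 2 n t / (m + ½). The third-longest wavelength is m = 2: λ = 2 × 2.33 × 310 / 2.50 = 578 nm.

578 nm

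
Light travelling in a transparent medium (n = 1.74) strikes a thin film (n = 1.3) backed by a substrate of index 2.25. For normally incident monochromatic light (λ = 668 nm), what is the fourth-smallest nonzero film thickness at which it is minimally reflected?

1028 nm

Ray reflecting at the top interface goes from n = 1.74 toward n = 1.3: no phase shift.
Bottom surface (1.3 → 2.25): reflection off a higher-index medium gives a half-wave phase shift.
Exactly one π shift → a net half-wave offset.
So the condition for destructive reflection is 2 n t = m λ.
The fourth-smallest nonzero thickness corresponds to m = 4: t = m λ / (2 n) = 4.00 × 668 / (2 × 1.3) = 1028 nm.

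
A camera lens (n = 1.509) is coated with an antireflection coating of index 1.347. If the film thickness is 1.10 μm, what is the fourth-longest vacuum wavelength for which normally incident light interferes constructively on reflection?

At the upper boundary (n = 1.0 to n = 1.347) the reflected ray undergoes a half-wave phase shift.
Ray reflecting at the bottom interface goes from n = 1.347 toward n = 1.509: a half-wave phase shift.
Net: no relative phase inversion (both shifts match).
So the condition for constructive reflection is 2 n t = m λ.
λ = 2 n t / m. The fourth-longest wavelength is m = 4: λ = 2 × 1.347 × 1100 / 4.00 = 741 nm.

741 nm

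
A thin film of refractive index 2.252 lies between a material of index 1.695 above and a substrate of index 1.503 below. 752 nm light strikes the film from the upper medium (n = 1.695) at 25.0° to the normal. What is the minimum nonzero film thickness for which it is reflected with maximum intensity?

Ray reflecting at the top interface goes from n = 1.695 toward n = 2.252: a half-wave phase shift.
Bottom surface (2.252 → 1.503): reflection off a lower-index medium gives no phase shift.
The two reflections differ by half a wavelength.
With one net inversion, constructive interference in reflection requires 2 n t cos θ_r = (m + ½) λ.
Snell's law: 1.695 sin 25.0° = 2.252 sin θ_r → sin θ_r = 0.318, cos θ_r = 0.948.
Minimum at m = 0: t = λ / (4 n cos θ_r) = 752 / (4 × 2.252 × 0.948) = 88.1 nm.

88.1 nm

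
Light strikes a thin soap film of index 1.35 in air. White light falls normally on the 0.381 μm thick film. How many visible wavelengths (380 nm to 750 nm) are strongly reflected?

2

Top surface (1.0 → 1.35): reflection off a higher-index medium gives a half-wave phase shift.
At the lower boundary (n = 1.35 to n = 1.0) the reflected ray undergoes no phase shift.
Exactly one π shift → a net half-wave offset.
With one net inversion, constructive interference in reflection requires 2 n t = (m + ½) λ.
λ = 2 n t / (m + ½) = 1029 / (m + ½) nm.
m=0: 2057 nm (IR); m=1: 686 nm (visible); m=2: 411 nm (visible); m=3: 294 nm (UV).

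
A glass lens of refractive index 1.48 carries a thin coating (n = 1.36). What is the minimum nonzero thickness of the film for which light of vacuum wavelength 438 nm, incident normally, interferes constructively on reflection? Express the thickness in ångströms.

1610 Å

Top surface (1.0 → 1.36): reflection off a higher-index medium gives a half-wave phase shift.
At the lower boundary (n = 1.36 to n = 1.48) the reflected ray undergoes a half-wave phase shift.
Zero or two π shifts → no net half-wave offset.
So the condition for constructive reflection is 2 n t = m λ.
Minimum nonzero at m = 1: t = λ / (2 n) = 438 / (2 × 1.36) = 161 nm.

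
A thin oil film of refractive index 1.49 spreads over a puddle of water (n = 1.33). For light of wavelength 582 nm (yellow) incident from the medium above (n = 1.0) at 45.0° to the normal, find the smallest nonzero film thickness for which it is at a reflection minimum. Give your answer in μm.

0.222 μm

At the upper boundary (n = 1.0 to n = 1.49) the reflected ray undergoes a half-wave phase shift.
Bottom surface (1.49 → 1.33): reflection off a lower-index medium gives no phase shift.
The two reflections differ by half a wavelength.
So the condition for destructive reflection is 2 n t cos θ_r = m λ.
Snell's law: 1.0 sin 45.0° = 1.49 sin θ_r → sin θ_r = 0.475, cos θ_r = 0.880.
Minimum nonzero at m = 1: t = λ / (2 n cos θ_r) = 582 / (2 × 1.49 × 0.880) = 222 nm.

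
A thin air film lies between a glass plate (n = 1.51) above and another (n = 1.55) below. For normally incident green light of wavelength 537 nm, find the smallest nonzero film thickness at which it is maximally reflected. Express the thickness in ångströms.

1343 Å

Ray reflecting at the top interface goes from n = 1.51 toward n = 1.0: no phase shift.
Ray reflecting at the bottom interface goes from n = 1.0 toward n = 1.55: a half-wave phase shift.
Net: one phase inversion between the two reflected rays.
With one net inversion, constructive interference in reflection requires 2 n t = (m + ½) λ.
Minimum at m = 0: t = λ / (4 n) = 537 / (4 × 1.0) = 134 nm.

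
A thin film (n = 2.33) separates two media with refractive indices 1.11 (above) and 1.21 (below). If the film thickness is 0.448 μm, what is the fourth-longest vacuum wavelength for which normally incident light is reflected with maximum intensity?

Ray reflecting at the top interface goes from n = 1.11 toward n = 2.33: a half-wave phase shift.
At the lower boundary (n = 2.33 to n = 1.21) the reflected ray undergoes no phase shift.
The two reflections differ by half a wavelength.
For bright reflection here: 2 n t = (m + ½) λ.
λ = 2 n t / (m + ½). The fourth-longest wavelength is m = 3: λ = 2 × 2.33 × 448 / 3.50 = 596 nm.

596 nm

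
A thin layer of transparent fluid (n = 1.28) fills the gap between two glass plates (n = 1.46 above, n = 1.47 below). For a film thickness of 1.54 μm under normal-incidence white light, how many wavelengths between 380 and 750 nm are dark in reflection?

5

Top surface (1.46 → 1.28): reflection off a lower-index medium gives no phase shift.
Ray reflecting at the bottom interface goes from n = 1.28 toward n = 1.47: a half-wave phase shift.
Exactly one π shift → a net half-wave offset.
For dark reflection here: 2 n t = m λ.
λ = 2 n t / m = 3942 / m nm.
m=5: 788 nm (IR); m=6: 657 nm (visible); m=7: 563 nm (visible); m=8: 493 nm (visible); m=9: 438 nm (visible); m=10: 394 nm (visible); m=11: 358 nm (UV).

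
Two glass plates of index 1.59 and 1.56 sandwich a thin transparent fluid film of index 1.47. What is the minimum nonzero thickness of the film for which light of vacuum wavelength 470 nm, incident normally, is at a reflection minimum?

160 nm

Top surface (1.59 → 1.47): reflection off a lower-index medium gives no phase shift.
Ray reflecting at the bottom interface goes from n = 1.47 toward n = 1.56: a half-wave phase shift.
Exactly one π shift → a net half-wave offset.
For minimum reflection here: 2 n t = m λ.
Minimum nonzero at m = 1: t = λ / (2 n) = 470 / (2 × 1.47) = 160 nm.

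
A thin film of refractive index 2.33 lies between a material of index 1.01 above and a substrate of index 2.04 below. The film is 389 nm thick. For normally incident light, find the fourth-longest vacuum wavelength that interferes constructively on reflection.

Ray reflecting at the top interface goes from n = 1.01 toward n = 2.33: a half-wave phase shift.
At the lower boundary (n = 2.33 to n = 2.04) the reflected ray undergoes no phase shift.
Exactly one π shift → a net half-wave offset.
With one net inversion, constructive interference in reflection requires 2 n t = (m + ½) λ.
λ = 2 n t / (m + ½). The fourth-longest wavelength is m = 3: λ = 2 × 2.33 × 389 / 3.50 = 518 nm.

518 nm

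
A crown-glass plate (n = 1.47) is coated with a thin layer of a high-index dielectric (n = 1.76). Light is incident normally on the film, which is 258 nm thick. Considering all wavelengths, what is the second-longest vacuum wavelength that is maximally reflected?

605 nm

Top surface (1.0 → 1.76): reflection off a higher-index medium gives a half-wave phase shift.
Bottom surface (1.76 → 1.47): reflection off a lower-index medium gives no phase shift.
The two reflections differ by half a wavelength.
For maximum reflection here: 2 n t = (m + ½) λ.
λ = 2 n t / (m + ½). The second-longest wavelength is m = 1: λ = 2 × 1.76 × 258 / 1.50 = 605 nm.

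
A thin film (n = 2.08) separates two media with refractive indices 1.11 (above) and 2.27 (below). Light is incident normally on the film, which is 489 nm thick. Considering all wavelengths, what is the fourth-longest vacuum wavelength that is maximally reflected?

509 nm

Ray reflecting at the top interface goes from n = 1.11 toward n = 2.08: a half-wave phase shift.
At the lower boundary (n = 2.08 to n = 2.27) the reflected ray undergoes a half-wave phase shift.
Net: no relative phase inversion (both shifts match).
With no net inversion, constructive interference in reflection requires 2 n t = m λ.
λ = 2 n t / m. The fourth-longest wavelength is m = 4: λ = 2 × 2.08 × 489 / 4.00 = 509 nm.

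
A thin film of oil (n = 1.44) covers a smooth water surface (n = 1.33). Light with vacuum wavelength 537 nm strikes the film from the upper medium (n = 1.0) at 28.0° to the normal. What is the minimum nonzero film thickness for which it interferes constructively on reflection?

98.6 nm

At the upper boundary (n = 1.0 to n = 1.44) the reflected ray undergoes a half-wave phase shift.
Ray reflecting at the bottom interface goes from n = 1.44 toward n = 1.33: no phase shift.
Exactly one π shift → a net half-wave offset.
For strong reflection here: 2 n t cos θ_r = (m + ½) λ.
Snell's law: 1.0 sin 28.0° = 1.44 sin θ_r → sin θ_r = 0.326, cos θ_r = 0.945.
Minimum at m = 0: t = λ / (4 n cos θ_r) = 537 / (4 × 1.44 × 0.945) = 98.6 nm.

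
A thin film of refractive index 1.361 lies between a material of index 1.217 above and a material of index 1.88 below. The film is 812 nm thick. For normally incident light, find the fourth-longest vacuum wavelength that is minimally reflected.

Ray reflecting at the top interface goes from n = 1.217 toward n = 1.361: a half-wave phase shift.
At the lower boundary (n = 1.361 to n = 1.88) the reflected ray undergoes a half-wave phase shift.
Net: no relative phase inversion (both shifts match).
So the condition for destructive reflection is 2 n t = (m + ½) λ.
λ = 2 n t / (m + ½). The fourth-longest wavelength is m = 3: λ = 2 × 1.361 × 812 / 3.50 = 632 nm.

632 nm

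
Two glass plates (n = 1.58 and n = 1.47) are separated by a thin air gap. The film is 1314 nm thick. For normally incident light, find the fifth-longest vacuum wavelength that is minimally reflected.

526 nm

Top surface (1.58 → 1.0): reflection off a lower-index medium gives no phase shift.
At the lower boundary (n = 1.0 to n = 1.47) the reflected ray undergoes a half-wave phase shift.
Exactly one π shift → a net half-wave offset.
With one net inversion, destructive interference in reflection requires 2 n t = m λ.
λ = 2 n t / m. The fifth-longest wavelength is m = 5: λ = 2 × 1.0 × 1314 / 5.00 = 526 nm.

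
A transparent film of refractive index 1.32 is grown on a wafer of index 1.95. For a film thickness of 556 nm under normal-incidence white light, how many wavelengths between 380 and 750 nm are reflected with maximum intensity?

2

Top surface (1.0 → 1.32): reflection off a higher-index medium gives a half-wave phase shift.
At the lower boundary (n = 1.32 to n = 1.95) the reflected ray undergoes a half-wave phase shift.
Net: no relative phase inversion (both shifts match).
With no net inversion, constructive interference in reflection requires 2 n t = m λ.
λ = 2 n t / m = 1468 / m nm.
m=1: 1468 nm (IR); m=2: 734 nm (visible); m=3: 489 nm (visible); m=4: 367 nm (UV).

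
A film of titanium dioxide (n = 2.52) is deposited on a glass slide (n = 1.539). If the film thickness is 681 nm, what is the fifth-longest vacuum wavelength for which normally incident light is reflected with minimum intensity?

At the upper boundary (n = 1.0 to n = 2.52) the reflected ray undergoes a half-wave phase shift.
At the lower boundary (n = 2.52 to n = 1.539) the reflected ray undergoes no phase shift.
Exactly one π shift → a net half-wave offset.
For dark reflection here: 2 n t = m λ.
λ = 2 n t / m. The fifth-longest wavelength is m = 5: λ = 2 × 2.52 × 681 / 5.00 = 686 nm.

686 nm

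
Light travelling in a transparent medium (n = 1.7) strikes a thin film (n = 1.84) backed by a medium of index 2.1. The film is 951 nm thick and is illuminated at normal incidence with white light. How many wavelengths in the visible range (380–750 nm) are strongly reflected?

At the upper boundary (n = 1.7 to n = 1.84) the reflected ray undergoes a half-wave phase shift.
Bottom surface (1.84 → 2.1): reflection off a higher-index medium gives a half-wave phase shift.
Net: no relative phase inversion (both shifts match).
For bright reflection here: 2 n t = m λ.
λ = 2 n t / m = 3500 / m nm.
m=4: 875 nm (IR); m=5: 700 nm (visible); m=6: 583 nm (visible); m=7: 500 nm (visible); m=8: 437 nm (visible); m=9: 389 nm (visible); m=10: 350 nm (UV).

5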